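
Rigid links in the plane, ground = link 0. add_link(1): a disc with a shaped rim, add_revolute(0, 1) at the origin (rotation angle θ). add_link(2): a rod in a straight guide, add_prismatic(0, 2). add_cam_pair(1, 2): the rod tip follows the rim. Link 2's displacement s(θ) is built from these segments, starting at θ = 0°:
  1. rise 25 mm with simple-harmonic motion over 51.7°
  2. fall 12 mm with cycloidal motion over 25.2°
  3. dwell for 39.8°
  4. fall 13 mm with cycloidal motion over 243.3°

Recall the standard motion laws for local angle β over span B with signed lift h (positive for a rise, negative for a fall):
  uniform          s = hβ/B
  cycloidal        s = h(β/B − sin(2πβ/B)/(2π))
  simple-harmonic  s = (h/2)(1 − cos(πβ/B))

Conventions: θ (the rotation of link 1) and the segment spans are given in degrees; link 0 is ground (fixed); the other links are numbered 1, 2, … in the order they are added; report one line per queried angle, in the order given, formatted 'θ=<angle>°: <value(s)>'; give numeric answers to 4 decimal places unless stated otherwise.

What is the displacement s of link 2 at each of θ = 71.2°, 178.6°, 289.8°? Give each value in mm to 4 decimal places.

segment 1 (0° to 51.7°, simple-harmonic, h = 25) is passed completely: s = 0.0000 + (25) = 25.0000
θ = 71.2° falls in segment 2 (51.7° to 76.9°, cycloidal, h = -12): β = 71.2 − 51.7 = 19.5°, B = 25.2°; Δs = -12·(0.7738 − sin(2π·0.7738)/(2π)) = -11.1742; s = 25.0000 − 11.1742 = 13.8258
segment 2 (51.7° to 76.9°, cycloidal, h = -12) is passed completely: s = 25.0000 + (-12) = 13.0000
segment 3 (76.9° to 116.7°, dwell): s unchanged at 13.0000
θ = 178.6° falls in segment 4 (116.7° to 360°, cycloidal, h = -13): β = 178.6 − 116.7 = 61.9°, B = 243.3°; Δs = -13·(0.2544 − sin(2π·0.2544)/(2π)) = -1.2392; s = 13.0000 − 1.2392 = 11.7608
θ = 289.8° falls in segment 4 (116.7° to 360°, cycloidal, h = -13): β = 289.8 − 116.7 = 173.1°, B = 243.3°; Δs = -13·(0.7115 − sin(2π·0.7115)/(2π)) = -11.2577; s = 13.0000 − 11.2577 = 1.7423

θ=71.2°: 13.8258
θ=178.6°: 11.7608
θ=289.8°: 1.7423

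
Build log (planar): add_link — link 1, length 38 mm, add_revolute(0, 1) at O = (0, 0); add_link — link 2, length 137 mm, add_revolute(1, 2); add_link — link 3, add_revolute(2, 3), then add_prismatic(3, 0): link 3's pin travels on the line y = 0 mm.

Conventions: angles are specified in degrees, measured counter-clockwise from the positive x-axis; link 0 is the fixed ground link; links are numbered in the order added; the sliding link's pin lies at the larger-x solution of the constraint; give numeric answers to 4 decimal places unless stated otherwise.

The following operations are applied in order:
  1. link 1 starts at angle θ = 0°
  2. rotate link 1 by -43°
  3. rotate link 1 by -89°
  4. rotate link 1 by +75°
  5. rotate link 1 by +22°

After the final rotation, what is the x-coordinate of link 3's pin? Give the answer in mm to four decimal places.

geometry: r = 38 mm, L = 137 mm, e = 0 mm; θ starts at 0°
rotate link 1 by -43°: θ ← 0° -43° = -43°
rotate link 1 by -89°: θ ← -43° -89° = -132°
rotate link 1 by +75°: θ ← -132° +75° = -57°
rotate link 1 by +22°: θ ← -57° +22° = -35°
crank pin P = (r cos θ, r sin θ) = (31.127778, -21.795905)
h = r sin θ − e = -21.795905 − 0 = -21.795905
x = r cos θ + √(L² − h²) = 31.127778 + 135.255087 = 166.382865

166.3829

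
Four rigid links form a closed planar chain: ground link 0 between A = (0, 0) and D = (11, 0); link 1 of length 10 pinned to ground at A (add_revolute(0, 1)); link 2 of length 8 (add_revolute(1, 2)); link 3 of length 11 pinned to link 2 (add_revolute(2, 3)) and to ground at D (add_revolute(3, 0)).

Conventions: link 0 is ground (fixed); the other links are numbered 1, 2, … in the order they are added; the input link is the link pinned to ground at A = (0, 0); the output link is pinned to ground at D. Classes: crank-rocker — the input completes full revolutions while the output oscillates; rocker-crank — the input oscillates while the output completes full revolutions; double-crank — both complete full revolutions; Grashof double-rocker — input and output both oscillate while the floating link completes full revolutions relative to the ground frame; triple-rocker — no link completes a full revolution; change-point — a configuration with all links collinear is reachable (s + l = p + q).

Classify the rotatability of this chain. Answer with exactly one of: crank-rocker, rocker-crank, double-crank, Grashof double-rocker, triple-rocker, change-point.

lengths: ground=11, input=10, coupler=8, output=11
sorted: s=8 (shortest), l=11 (longest), p+q=21
s + l = 19 vs p + q = 21
s + l < p + q (Grashof) with shortest = coupler link → Grashof double-rocker

Grashof double-rocker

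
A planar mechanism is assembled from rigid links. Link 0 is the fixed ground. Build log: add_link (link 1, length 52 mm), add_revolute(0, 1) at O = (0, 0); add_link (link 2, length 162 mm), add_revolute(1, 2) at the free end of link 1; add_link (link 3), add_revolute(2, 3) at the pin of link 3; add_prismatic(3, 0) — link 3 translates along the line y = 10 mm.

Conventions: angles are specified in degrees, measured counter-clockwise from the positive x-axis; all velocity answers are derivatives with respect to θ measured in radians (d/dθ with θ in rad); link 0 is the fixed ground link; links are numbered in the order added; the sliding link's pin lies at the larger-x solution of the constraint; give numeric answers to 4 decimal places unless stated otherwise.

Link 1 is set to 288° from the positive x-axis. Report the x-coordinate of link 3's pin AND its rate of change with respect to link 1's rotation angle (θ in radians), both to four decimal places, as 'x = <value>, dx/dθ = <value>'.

geometry: r = 52 mm, L = 162 mm, e = 10 mm
crank pin P = (r cos θ, r sin θ) = (16.068884, -49.454939)
h = r sin θ − e = -49.454939 − 10 = -59.454939
x = r cos θ + √(L² − h²) = 16.068884 + 150.695422 = 166.764306
dx/dθ = −r sin θ − h·r cos θ/√(L² − h²) (θ in radians; h = -59.454939) = 55.794710

x = 166.7643, dx/dθ = 55.7947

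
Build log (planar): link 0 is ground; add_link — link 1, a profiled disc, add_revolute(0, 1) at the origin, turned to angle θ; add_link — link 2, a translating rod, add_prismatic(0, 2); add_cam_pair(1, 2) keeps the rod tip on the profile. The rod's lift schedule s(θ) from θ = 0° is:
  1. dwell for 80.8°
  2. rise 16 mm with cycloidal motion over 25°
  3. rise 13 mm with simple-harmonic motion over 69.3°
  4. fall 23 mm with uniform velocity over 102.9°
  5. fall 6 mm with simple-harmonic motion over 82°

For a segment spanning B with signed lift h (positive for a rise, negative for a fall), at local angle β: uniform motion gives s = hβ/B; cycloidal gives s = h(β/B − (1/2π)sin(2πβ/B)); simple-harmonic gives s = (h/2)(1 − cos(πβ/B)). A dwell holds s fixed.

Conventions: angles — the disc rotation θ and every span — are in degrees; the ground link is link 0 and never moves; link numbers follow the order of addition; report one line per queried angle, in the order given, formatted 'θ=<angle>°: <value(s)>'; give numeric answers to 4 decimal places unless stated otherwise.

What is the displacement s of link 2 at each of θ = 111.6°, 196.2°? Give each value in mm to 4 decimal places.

seg 1 [0°–80.8°] dwell: s stays 0.0000
seg 2 [80.8°–105.8°] cycloidal, h=16: full span → s += 16 → s = 16.0000
seg 3 [105.8°–175.1°] simple-harmonic, h=13: θ=111.6° here. β=5.8, B=69.3. 13/2·(1 − cos(π·0.0837)) = 0.2234 → s = 16.2234
seg 3 [105.8°–175.1°] simple-harmonic, h=13: full span → s += 13 → s = 29.0000
seg 4 [175.1°–278°] uniform, h=-23: θ=196.2° here. β=21.1, B=102.9. -23·21.1/102.9 = -4.7162 → s = 24.2838

θ=111.6°: 16.2234
θ=196.2°: 24.2838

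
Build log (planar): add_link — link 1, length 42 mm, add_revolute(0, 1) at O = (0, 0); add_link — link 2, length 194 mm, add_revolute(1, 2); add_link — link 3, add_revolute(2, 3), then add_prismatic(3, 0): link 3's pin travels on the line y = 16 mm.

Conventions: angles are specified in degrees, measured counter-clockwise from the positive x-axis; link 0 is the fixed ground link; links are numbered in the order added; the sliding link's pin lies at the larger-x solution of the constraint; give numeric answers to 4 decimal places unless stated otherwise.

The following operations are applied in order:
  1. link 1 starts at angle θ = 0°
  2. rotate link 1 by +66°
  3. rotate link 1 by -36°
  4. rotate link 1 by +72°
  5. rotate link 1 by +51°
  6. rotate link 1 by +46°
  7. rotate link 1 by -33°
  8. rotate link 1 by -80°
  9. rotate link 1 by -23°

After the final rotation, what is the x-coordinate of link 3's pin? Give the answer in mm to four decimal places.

geometry: r = 42 mm, L = 194 mm, e = 16 mm; θ starts at 0°
rotate link 1 by +66°: θ ← 0° +66° = 66°
rotate link 1 by -36°: θ ← 66° -36° = 30°
rotate link 1 by +72°: θ ← 30° +72° = 102°
rotate link 1 by +51°: θ ← 102° +51° = 153°
rotate link 1 by +46°: θ ← 153° +46° = 199°
rotate link 1 by -33°: θ ← 199° -33° = 166°
rotate link 1 by -80°: θ ← 166° -80° = 86°
rotate link 1 by -23°: θ ← 86° -23° = 63°
crank pin P = (r cos θ, r sin θ) = (19.067601, 37.422274)
h = r sin θ − e = 37.422274 − 16 = 21.422274
x = r cos θ + √(L² − h²) = 19.067601 + 192.813605 = 211.881206

211.8812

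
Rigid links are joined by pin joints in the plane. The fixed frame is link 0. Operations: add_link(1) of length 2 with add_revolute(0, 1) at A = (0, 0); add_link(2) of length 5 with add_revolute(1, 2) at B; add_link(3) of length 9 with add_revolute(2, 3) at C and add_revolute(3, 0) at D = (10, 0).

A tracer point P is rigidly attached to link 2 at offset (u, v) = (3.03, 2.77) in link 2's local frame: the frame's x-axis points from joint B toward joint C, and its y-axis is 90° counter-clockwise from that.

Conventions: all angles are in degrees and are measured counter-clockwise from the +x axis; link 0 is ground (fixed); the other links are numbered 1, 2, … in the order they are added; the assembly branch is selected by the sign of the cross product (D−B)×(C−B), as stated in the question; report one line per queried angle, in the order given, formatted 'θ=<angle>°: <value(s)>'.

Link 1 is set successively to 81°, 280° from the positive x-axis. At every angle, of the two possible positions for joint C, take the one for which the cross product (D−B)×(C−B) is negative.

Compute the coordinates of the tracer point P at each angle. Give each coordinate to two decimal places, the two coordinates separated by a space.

A=(0,0), D=(10.00,0)
θ=81°: B = A + 2.00·(cos81°, sin81°) = (0.3129, 1.9754)
θ=81°: |BD| = 9.8865
θ=81°: circle(B,5.00) ∩ circle(D,9.00): a=2.1111, h=4.5325
θ=81°:   candidates: C₊=(3.2870,5.9946) cross=44.810; C₋=(1.4758,-2.8875) cross=-44.810
θ=81°:   branch - wants cross < 0 → take C=(1.4758,-2.8875) (cross=-44.810)
θ=81°: ex = (C−B)/|BC| = (0.2326,-0.9726); ey = (0.9726,0.2326)
θ=81°: P = B + 3.03·ex + 2.77·ey = (3.7116,-0.3273)
θ=280°: B = A + 2.00·(cos280°, sin280°) = (0.3473, -1.9696)
θ=280°: |BD| = 9.8516
θ=280°: circle(B,5.00) ∩ circle(D,9.00): a=2.0836, h=4.5452
θ=280°:   candidates: C₊=(1.4801,2.9004) cross=44.777; C₋=(3.2976,-6.0064) cross=-44.777
θ=280°:   branch - wants cross < 0 → take C=(3.2976,-6.0064) (cross=-44.777)
θ=280°: ex = (C−B)/|BC| = (0.5901,-0.8074); ey = (0.8074,0.5901)
θ=280°: P = B + 3.03·ex + 2.77·ey = (4.3716,-2.7815)

θ=81°: 3.71 -0.33
θ=280°: 4.37 -2.78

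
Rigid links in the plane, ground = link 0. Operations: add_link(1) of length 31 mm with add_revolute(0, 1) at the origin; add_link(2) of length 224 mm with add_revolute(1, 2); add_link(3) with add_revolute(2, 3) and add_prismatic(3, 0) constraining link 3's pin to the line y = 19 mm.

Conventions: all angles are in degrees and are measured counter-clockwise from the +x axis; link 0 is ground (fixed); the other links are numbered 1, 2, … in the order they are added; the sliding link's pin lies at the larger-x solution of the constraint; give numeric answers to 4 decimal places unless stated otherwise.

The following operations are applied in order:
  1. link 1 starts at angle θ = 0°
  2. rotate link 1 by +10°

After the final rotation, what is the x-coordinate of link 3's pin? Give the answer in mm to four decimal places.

geometry: r = 31 mm, L = 224 mm, e = 19 mm; θ starts at 0°
rotate link 1 by +10°: θ ← 0° +10° = 10°
crank pin P = (r cos θ, r sin θ) = (30.529040, 5.383094)
h = r sin θ − e = 5.383094 − 19 = -13.616906
x = r cos θ + √(L² − h²) = 30.529040 + 223.585733 = 254.114773

254.1148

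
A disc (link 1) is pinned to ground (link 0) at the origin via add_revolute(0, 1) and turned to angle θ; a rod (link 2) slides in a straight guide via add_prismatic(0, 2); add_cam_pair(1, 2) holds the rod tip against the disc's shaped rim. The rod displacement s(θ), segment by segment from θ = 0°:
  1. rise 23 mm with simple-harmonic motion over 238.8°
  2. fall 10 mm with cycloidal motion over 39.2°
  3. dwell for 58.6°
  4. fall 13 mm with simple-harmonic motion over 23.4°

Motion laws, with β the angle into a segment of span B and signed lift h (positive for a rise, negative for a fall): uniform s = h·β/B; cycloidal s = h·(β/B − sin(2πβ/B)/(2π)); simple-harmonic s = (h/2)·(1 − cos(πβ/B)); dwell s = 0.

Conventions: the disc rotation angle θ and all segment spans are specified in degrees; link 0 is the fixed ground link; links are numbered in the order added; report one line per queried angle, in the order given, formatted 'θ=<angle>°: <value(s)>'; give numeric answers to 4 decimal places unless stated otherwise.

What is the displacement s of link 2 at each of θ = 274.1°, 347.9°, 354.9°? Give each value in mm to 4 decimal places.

segment 1 (0° to 238.8°, simple-harmonic, h = 23) is passed completely: s = 0.0000 + (23) = 23.0000
θ = 274.1° falls in segment 2 (238.8° to 278°, cycloidal, h = -10): β = 274.1 − 238.8 = 35.3°, B = 39.2°; Δs = -10·(0.9005 − sin(2π·0.9005)/(2π)) = -9.9365; s = 23.0000 − 9.9365 = 13.0635
segment 2 (238.8° to 278°, cycloidal, h = -10) is passed completely: s = 23.0000 + (-10) = 13.0000
segment 3 (278° to 336.6°, dwell): s unchanged at 13.0000
θ = 347.9° falls in segment 4 (336.6° to 360°, simple-harmonic, h = -13): β = 347.9 − 336.6 = 11.3°, B = 23.4°; Δs = -13/2·(1 − cos(π·0.4829)) = -6.1511; s = 13.0000 − 6.1511 = 6.8489
θ = 354.9° falls in segment 4 (336.6° to 360°, simple-harmonic, h = -13): β = 354.9 − 336.6 = 18.3°, B = 23.4°; Δs = -13/2·(1 − cos(π·0.7821)) = -11.5349; s = 13.0000 − 11.5349 = 1.4651

θ=274.1°: 13.0635
θ=347.9°: 6.8489
θ=354.9°: 1.4651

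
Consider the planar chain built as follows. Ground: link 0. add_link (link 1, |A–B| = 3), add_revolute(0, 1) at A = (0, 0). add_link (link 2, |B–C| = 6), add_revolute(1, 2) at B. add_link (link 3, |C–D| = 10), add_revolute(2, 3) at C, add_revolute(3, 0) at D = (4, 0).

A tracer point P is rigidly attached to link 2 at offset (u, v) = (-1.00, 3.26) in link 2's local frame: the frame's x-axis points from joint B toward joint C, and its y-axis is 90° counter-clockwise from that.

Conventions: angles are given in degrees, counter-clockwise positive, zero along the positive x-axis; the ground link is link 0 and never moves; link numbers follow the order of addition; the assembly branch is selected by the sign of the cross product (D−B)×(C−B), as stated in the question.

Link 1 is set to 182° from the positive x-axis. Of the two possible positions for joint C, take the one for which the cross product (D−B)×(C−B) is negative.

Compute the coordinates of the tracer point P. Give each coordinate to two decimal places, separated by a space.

A=(0,0), D=(4.00,0)
B = A + 3.00·(cos182°, sin182°) = (-2.9982, -0.1047)
|BD| = 6.9990
circle(B,6.00) ∩ circle(D,10.00): a=-1.0726, h=5.9033
  candidates: C₊=(-4.1590,5.7819) cross=41.317; C₋=(-3.9824,-6.0234) cross=-41.317
  branch - wants cross < 0 → take C=(-3.9824,-6.0234) (cross=-41.317)
ex = (C−B)/|BC| = (-0.1640,-0.9865); ey = (0.9865,-0.1640)
P = B + -1.00·ex + 3.26·ey = (0.3817,0.3470)

0.38 0.35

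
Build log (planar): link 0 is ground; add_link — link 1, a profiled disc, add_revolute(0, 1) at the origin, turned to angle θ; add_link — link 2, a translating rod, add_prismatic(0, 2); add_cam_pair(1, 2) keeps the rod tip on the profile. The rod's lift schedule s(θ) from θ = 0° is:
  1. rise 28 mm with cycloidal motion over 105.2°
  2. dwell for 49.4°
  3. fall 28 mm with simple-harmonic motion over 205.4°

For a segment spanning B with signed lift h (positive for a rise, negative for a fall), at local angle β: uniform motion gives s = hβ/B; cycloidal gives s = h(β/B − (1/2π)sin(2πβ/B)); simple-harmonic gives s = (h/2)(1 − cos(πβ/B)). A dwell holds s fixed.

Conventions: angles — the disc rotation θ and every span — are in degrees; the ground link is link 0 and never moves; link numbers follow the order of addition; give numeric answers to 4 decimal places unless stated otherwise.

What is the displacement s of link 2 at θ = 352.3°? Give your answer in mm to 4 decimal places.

seg 1 [0°–105.2°] cycloidal, h=28: full span → s += 28 → s = 28.0000
seg 2 [105.2°–154.6°] dwell: s stays 28.0000
seg 3 [154.6°–360°] simple-harmonic, h=-28: θ=352.3° here. β=197.7, B=205.4. -28/2·(1 − cos(π·0.9625)) = -27.9030 → s = 0.0970

0.0970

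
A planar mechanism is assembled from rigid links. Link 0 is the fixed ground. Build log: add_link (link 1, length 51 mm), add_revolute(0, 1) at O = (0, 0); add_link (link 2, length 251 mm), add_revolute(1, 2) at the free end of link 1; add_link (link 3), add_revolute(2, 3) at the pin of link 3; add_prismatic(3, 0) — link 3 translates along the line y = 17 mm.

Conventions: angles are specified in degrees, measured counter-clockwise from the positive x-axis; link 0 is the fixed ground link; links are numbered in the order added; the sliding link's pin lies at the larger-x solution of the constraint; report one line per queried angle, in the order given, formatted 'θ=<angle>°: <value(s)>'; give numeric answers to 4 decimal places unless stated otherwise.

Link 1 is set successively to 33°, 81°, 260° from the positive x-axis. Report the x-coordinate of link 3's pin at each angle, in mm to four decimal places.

geometry: r = 51 mm, L = 251 mm, e = 17 mm
θ=33°: crank pin P = (r cos θ, r sin θ) = (42.772199, 27.776591)
θ=33°: h = r sin θ − e = 27.776591 − 17 = 10.776591
θ=33°: x = r cos θ + √(L² − h²) = 42.772199 + 250.768549 = 293.540748
θ=81°: crank pin P = (r cos θ, r sin θ) = (7.978158, 50.372105)
θ=81°: h = r sin θ − e = 50.372105 − 17 = 33.372105
θ=81°: x = r cos θ + √(L² − h²) = 7.978158 + 248.771587 = 256.749745
θ=260°: crank pin P = (r cos θ, r sin θ) = (-8.856057, -50.225195)
θ=260°: h = r sin θ − e = -50.225195 − 17 = -67.225195
θ=260°: x = r cos θ + √(L² − h²) = -8.856057 + 241.830050 = 232.973993

θ=33°: 293.5407
θ=81°: 256.7497
θ=260°: 232.9740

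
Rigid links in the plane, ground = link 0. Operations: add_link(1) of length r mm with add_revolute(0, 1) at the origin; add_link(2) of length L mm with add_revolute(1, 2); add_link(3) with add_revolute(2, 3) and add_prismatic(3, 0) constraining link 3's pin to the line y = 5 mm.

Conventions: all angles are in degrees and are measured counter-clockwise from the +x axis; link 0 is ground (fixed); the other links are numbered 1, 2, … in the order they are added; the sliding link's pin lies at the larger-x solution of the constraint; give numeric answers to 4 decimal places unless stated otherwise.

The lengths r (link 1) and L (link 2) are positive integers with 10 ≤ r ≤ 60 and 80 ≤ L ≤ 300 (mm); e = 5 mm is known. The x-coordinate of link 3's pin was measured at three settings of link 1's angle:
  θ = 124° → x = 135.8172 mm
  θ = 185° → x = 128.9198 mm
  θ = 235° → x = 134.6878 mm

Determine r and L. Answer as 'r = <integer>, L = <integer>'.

constraint per measurement: (x − r cos θ)² + (r sin θ − e)² = L²
subtracting the θ₁ and θ₂ equations cancels the r² and L² terms:
r = (x₁² − x₂²) / (2[(x₁cos θ₁ + e sin θ₁) − (x₂cos θ₂ + e sin θ₂)]) = 16.0001 → r = 16
L² = (x₁ − r cos θ₁)² + (r sin θ₁ − e)² = 21025.0023 → L = 145.0000 → L = 145
check at θ₃=235°: x = 134.6878 (printed 134.6878) ✓

r = 16, L = 145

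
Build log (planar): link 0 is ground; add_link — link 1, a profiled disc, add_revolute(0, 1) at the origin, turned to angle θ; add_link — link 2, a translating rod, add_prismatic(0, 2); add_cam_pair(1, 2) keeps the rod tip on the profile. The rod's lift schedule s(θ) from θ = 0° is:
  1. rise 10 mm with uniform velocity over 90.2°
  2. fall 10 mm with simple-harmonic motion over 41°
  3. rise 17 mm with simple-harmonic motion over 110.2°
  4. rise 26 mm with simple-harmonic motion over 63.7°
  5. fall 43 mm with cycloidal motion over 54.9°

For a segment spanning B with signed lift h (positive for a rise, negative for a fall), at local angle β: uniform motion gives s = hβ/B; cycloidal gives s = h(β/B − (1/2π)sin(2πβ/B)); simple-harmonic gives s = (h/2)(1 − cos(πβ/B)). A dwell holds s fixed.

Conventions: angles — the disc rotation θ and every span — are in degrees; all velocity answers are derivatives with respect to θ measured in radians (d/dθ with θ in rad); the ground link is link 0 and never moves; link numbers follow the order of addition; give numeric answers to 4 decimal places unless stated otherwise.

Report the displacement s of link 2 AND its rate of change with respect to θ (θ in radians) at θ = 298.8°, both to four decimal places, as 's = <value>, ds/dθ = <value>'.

seg 1 [0°–90.2°] uniform, h=10: full span → s += 10 → s = 10.0000
seg 2 [90.2°–131.2°] simple-harmonic, h=-10: full span → s += -10 → s = 0.0000
seg 3 [131.2°–241.4°] simple-harmonic, h=17: full span → s += 17 → s = 17.0000
seg 4 [241.4°–305.1°] simple-harmonic, h=26: θ=298.8° here. β=57.4, B=63.7. 26/2·(1 − cos(π·0.9011)) = 25.3775 → s = 42.3775
velocity in seg [241.4°–305.1°] (simple-harmonic), θ in radians: β = 57.4° = 1.0018 rad, B = 63.7° = 1.1118 rad; ds/dθ = (πh/(2B)) sin(πβ/B) = (π·26/(2·1.1118)) sin(π·0.9011) = 11.230965 mm/rad

s = 42.3775, ds/dθ = 11.2310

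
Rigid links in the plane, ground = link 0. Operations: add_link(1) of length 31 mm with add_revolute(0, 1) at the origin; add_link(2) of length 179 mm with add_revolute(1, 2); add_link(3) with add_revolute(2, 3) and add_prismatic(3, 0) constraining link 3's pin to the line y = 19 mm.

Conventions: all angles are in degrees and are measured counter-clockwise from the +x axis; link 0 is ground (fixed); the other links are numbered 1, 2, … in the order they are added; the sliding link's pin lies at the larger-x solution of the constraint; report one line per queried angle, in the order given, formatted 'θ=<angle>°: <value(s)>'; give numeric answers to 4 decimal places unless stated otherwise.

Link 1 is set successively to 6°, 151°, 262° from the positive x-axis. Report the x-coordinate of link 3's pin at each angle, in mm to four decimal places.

geometry: r = 31 mm, L = 179 mm, e = 19 mm
θ=6°: crank pin P = (r cos θ, r sin θ) = (30.830179, 3.240382)
θ=6°: h = r sin θ − e = 3.240382 − 19 = -15.759618
θ=6°: x = r cos θ + √(L² − h²) = 30.830179 + 178.304892 = 209.135071
θ=151°: crank pin P = (r cos θ, r sin θ) = (-27.113211, 15.029098)
θ=151°: h = r sin θ − e = 15.029098 − 19 = -3.970902
θ=151°: x = r cos θ + √(L² − h²) = -27.113211 + 178.955950 = 151.842739
θ=262°: crank pin P = (r cos θ, r sin θ) = (-4.314366, -30.698310)
θ=262°: h = r sin θ − e = -30.698310 − 19 = -49.698310
θ=262°: x = r cos θ + √(L² − h²) = -4.314366 + 171.962432 = 167.648066

θ=6°: 209.1351
θ=151°: 151.8427
θ=262°: 167.6481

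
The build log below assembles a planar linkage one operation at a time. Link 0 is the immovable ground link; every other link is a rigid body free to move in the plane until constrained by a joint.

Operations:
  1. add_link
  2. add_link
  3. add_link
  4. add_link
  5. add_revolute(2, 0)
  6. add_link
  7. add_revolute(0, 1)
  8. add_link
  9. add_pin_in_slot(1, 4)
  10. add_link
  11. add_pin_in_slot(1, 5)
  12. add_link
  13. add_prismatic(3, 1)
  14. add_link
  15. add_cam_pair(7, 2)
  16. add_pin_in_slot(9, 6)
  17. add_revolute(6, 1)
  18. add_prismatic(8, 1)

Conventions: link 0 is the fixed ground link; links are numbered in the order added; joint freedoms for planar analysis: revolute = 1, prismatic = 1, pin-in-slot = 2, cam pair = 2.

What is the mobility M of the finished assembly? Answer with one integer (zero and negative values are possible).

ground; <1,0,0>
#1 <2,0,0>
#2 <3,0,0>
#3 <4,0,0>
#4 <5,0,0>
R:2↔0 J1 <5,1,0>
#5 <6,1,0>
R:0↔1 J1 <6,2,0>
#6 <7,2,0>
PS:1↔4 J2 <7,2,1>
#7 <8,2,1>
PS:1↔5 J2 <8,2,2>
#8 <9,2,2>
P:3↔1 J1 <9,3,2>
#9 <10,3,2>
C:7↔2 J2 <10,3,3>
PS:9↔6 J2 <10,3,4>
R:6↔1 J1 <10,4,4>
P:8↔1 J1 <10,5,4>
3×9 − 2×5 − 1×4 = 13

M = 13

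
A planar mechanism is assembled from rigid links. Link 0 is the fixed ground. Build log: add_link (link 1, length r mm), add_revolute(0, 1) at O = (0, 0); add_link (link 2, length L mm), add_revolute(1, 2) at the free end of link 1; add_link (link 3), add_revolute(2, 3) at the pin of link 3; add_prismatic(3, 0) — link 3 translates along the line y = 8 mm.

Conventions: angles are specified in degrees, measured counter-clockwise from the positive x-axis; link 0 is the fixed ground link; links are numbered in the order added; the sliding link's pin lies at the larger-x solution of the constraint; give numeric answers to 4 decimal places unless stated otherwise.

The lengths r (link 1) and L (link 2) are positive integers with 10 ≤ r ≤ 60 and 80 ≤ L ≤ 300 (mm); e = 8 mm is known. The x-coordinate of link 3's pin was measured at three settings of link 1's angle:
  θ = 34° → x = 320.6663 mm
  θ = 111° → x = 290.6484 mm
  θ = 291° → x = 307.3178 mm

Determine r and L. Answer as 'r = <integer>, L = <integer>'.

constraint per measurement: (x − r cos θ)² + (r sin θ − e)² = L²
subtracting the θ₁ and θ₂ equations cancels the r² and L² terms:
r = (x₁² − x₂²) / (2[(x₁cos θ₁ + e sin θ₁) − (x₂cos θ₂ + e sin θ₂)]) = 25.0000 → r = 25
L² = (x₁ − r cos θ₁)² + (r sin θ₁ − e)² = 89999.9782 → L = 300.0000 → L = 300
check at θ₃=291°: x = 307.3178 (printed 307.3178) ✓

r = 25, L = 300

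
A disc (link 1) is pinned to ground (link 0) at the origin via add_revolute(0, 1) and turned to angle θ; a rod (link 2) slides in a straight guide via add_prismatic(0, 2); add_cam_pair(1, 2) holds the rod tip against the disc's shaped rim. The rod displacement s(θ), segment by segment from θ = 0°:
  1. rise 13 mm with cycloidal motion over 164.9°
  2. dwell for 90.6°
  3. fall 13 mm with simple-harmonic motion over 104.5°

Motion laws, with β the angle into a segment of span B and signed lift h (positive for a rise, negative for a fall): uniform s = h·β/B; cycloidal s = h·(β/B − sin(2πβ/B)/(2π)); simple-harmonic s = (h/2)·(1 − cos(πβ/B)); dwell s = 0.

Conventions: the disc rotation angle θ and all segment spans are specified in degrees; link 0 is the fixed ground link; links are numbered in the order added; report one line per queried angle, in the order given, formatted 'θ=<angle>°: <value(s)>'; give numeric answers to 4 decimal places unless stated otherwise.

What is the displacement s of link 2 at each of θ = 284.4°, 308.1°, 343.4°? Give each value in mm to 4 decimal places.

segment 1 (0° to 164.9°, cycloidal, h = 13) is passed completely: s = 0.0000 + (13) = 13.0000
segment 2 (164.9° to 255.5°, dwell): s unchanged at 13.0000
θ = 284.4° falls in segment 3 (255.5° to 360°, simple-harmonic, h = -13): β = 284.4 − 255.5 = 28.9°, B = 104.5°; Δs = -13/2·(1 − cos(π·0.2766)) = -2.3028; s = 13.0000 − 2.3028 = 10.6972
θ = 308.1° falls in segment 3 (255.5° to 360°, simple-harmonic, h = -13): β = 308.1 − 255.5 = 52.6°, B = 104.5°; Δs = -13/2·(1 − cos(π·0.5033)) = -6.5684; s = 13.0000 − 6.5684 = 6.4316
θ = 343.4° falls in segment 3 (255.5° to 360°, simple-harmonic, h = -13): β = 343.4 − 255.5 = 87.9°, B = 104.5°; Δs = -13/2·(1 − cos(π·0.8411)) = -12.2073; s = 13.0000 − 12.2073 = 0.7927

θ=284.4°: 10.6972
θ=308.1°: 6.4316
θ=343.4°: 0.7927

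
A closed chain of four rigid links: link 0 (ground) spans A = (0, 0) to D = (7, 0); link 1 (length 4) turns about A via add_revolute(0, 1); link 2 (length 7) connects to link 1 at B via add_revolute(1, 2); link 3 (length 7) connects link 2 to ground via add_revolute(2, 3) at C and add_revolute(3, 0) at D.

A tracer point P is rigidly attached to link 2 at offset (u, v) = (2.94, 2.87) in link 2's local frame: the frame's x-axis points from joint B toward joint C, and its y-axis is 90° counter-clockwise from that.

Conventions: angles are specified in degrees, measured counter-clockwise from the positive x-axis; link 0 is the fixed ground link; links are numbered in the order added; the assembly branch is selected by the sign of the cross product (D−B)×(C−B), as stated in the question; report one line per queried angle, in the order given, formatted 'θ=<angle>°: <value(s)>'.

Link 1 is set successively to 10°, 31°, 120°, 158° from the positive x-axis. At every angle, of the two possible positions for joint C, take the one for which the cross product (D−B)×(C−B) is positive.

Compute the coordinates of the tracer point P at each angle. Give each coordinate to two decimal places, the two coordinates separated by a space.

A=(0,0), D=(7.00,0)
θ=10°: B = A + 4.00·(cos10°, sin10°) = (3.9392, 0.6946)
θ=10°: |BD| = 3.1386
θ=10°: circle(B,7.00) ∩ circle(D,7.00): a=1.5693, h=6.8218
θ=10°:   candidates: C₊=(6.9793,7.0000) cross=21.411; C₋=(3.9599,-6.3054) cross=-21.411
θ=10°:   branch + wants cross > 0 → take C=(6.9793,7.0000) (cross=21.411)
θ=10°: ex = (C−B)/|BC| = (0.4343,0.9008); ey = (-0.9008,0.4343)
θ=10°: P = B + 2.94·ex + 2.87·ey = (2.6309,4.5893)
θ=31°: B = A + 4.00·(cos31°, sin31°) = (3.4287, 2.0602)
θ=31°: |BD| = 4.1229
θ=31°: circle(B,7.00) ∩ circle(D,7.00): a=2.0615, h=6.6896
θ=31°:   candidates: C₊=(8.5570,6.8246) cross=27.581; C₋=(1.8717,-4.7645) cross=-27.581
θ=31°:   branch + wants cross > 0 → take C=(8.5570,6.8246) (cross=27.581)
θ=31°: ex = (C−B)/|BC| = (0.7326,0.6806); ey = (-0.6806,0.7326)
θ=31°: P = B + 2.94·ex + 2.87·ey = (3.6291,6.1638)
θ=120°: B = A + 4.00·(cos120°, sin120°) = (-2.0000, 3.4641)
θ=120°: |BD| = 9.6437
θ=120°: circle(B,7.00) ∩ circle(D,7.00): a=4.8218, h=5.0744
θ=120°:   candidates: C₊=(4.3228,6.4678) cross=48.936; C₋=(0.6772,-3.0037) cross=-48.936
θ=120°:   branch + wants cross > 0 → take C=(4.3228,6.4678) (cross=48.936)
θ=120°: ex = (C−B)/|BC| = (0.9033,0.4291); ey = (-0.4291,0.9033)
θ=120°: P = B + 2.94·ex + 2.87·ey = (-0.5759,7.3180)
θ=158°: B = A + 4.00·(cos158°, sin158°) = (-3.7087, 1.4984)
θ=158°: |BD| = 10.8131
θ=158°: circle(B,7.00) ∩ circle(D,7.00): a=5.4065, h=4.4463
θ=158°:   candidates: C₊=(2.2618,5.1526) cross=48.078; C₋=(1.0295,-3.6542) cross=-48.078
θ=158°:   branch + wants cross > 0 → take C=(2.2618,5.1526) (cross=48.078)
θ=158°: ex = (C−B)/|BC| = (0.8529,0.5220); ey = (-0.5220,0.8529)
θ=158°: P = B + 2.94·ex + 2.87·ey = (-2.6993,5.4811)

θ=10°: 2.63 4.59
θ=31°: 3.63 6.16
θ=120°: -0.58 7.32
θ=158°: -2.70 5.48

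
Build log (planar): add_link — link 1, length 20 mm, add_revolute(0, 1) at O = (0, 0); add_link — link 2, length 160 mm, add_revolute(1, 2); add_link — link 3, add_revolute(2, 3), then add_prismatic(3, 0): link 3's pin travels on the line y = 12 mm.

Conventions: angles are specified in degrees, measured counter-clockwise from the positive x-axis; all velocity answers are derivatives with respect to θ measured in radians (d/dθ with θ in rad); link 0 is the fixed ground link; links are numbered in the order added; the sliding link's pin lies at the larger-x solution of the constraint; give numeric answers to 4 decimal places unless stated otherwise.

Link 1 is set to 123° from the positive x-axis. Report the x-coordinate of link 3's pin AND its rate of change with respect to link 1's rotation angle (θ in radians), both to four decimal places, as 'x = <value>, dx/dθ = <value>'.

geometry: r = 20 mm, L = 160 mm, e = 12 mm
crank pin P = (r cos θ, r sin θ) = (-10.892781, 16.773411)
h = r sin θ − e = 16.773411 − 12 = 4.773411
x = r cos θ + √(L² − h²) = -10.892781 + 159.928780 = 149.035999
dx/dθ = −r sin θ − h·r cos θ/√(L² − h²) (θ in radians; h = 4.773411) = -16.448293

x = 149.0360, dx/dθ = -16.4483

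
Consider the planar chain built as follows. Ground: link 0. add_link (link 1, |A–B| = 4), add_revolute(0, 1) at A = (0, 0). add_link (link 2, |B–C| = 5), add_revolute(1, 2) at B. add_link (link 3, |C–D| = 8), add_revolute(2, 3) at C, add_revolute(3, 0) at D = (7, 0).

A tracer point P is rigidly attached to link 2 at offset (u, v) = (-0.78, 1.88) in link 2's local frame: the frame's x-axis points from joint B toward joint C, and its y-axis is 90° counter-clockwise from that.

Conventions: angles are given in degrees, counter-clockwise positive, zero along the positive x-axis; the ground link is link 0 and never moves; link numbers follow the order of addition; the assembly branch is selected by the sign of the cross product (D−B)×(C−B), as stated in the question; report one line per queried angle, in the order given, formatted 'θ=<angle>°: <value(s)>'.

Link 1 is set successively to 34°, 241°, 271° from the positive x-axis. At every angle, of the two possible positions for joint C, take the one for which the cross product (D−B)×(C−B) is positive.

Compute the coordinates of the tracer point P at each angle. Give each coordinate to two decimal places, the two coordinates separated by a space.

A=(0,0), D=(7.00,0)
θ=34°: B = A + 4.00·(cos34°, sin34°) = (3.3162, 2.2368)
θ=34°: |BD| = 4.3097
θ=34°: circle(B,5.00) ∩ circle(D,8.00): a=-2.3698, h=4.4028
θ=34°:   candidates: C₊=(3.5756,7.2300) cross=18.975; C₋=(-0.9945,-0.2967) cross=-18.975
θ=34°:   branch + wants cross > 0 → take C=(3.5756,7.2300) (cross=18.975)
θ=34°: ex = (C−B)/|BC| = (0.0519,0.9987); ey = (-0.9987,0.0519)
θ=34°: P = B + -0.78·ex + 1.88·ey = (1.3982,1.5554)
θ=241°: B = A + 4.00·(cos241°, sin241°) = (-1.9392, -3.4985)
θ=241°: |BD| = 9.5994
θ=241°: circle(B,5.00) ∩ circle(D,8.00): a=2.7684, h=4.1637
θ=241°:   candidates: C₊=(-0.8787,1.3878) cross=39.969; C₋=(2.1562,-6.3669) cross=-39.969
θ=241°:   branch + wants cross > 0 → take C=(-0.8787,1.3878) (cross=39.969)
θ=241°: ex = (C−B)/|BC| = (0.2121,0.9772); ey = (-0.9772,0.2121)
θ=241°: P = B + -0.78·ex + 1.88·ey = (-3.9419,-3.8620)
θ=271°: B = A + 4.00·(cos271°, sin271°) = (0.0698, -3.9994)
θ=271°: |BD| = 8.0014
θ=271°: circle(B,5.00) ∩ circle(D,8.00): a=1.5636, h=4.7492
θ=271°:   candidates: C₊=(-0.9497,0.8956) cross=38.000; C₋=(3.7979,-7.3312) cross=-38.000
θ=271°:   branch + wants cross > 0 → take C=(-0.9497,0.8956) (cross=38.000)
θ=271°: ex = (C−B)/|BC| = (-0.2039,0.9790); ey = (-0.9790,-0.2039)
θ=271°: P = B + -0.78·ex + 1.88·ey = (-1.6116,-5.1463)

θ=34°: 1.40 1.56
θ=241°: -3.94 -3.86
θ=271°: -1.61 -5.15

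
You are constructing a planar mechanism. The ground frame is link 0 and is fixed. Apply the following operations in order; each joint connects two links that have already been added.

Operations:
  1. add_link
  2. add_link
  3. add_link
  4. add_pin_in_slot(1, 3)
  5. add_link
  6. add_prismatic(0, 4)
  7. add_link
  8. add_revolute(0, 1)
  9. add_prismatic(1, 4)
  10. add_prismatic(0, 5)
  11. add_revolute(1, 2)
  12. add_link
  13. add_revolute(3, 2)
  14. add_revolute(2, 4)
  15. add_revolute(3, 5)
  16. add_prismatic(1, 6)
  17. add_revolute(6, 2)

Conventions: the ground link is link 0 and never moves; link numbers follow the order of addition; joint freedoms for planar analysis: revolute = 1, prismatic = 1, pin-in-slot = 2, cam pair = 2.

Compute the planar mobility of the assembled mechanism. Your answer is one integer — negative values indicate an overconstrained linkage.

ground; <1,0,0>
#1 <2,0,0>
#2 <3,0,0>
#3 <4,0,0>
PS:1↔3 J2 <4,0,1>
#4 <5,0,1>
P:0↔4 J1 <5,1,1>
#5 <6,1,1>
R:0↔1 J1 <6,2,1>
P:1↔4 J1 <6,3,1>
P:0↔5 J1 <6,4,1>
R:1↔2 J1 <6,5,1>
#6 <7,5,1>
R:3↔2 J1 <7,6,1>
R:2↔4 J1 <7,7,1>
R:3↔5 J1 <7,8,1>
P:1↔6 J1 <7,9,1>
R:6↔2 J1 <7,10,1>
3×6 − 2×10 − 1×1 = -3

M = -3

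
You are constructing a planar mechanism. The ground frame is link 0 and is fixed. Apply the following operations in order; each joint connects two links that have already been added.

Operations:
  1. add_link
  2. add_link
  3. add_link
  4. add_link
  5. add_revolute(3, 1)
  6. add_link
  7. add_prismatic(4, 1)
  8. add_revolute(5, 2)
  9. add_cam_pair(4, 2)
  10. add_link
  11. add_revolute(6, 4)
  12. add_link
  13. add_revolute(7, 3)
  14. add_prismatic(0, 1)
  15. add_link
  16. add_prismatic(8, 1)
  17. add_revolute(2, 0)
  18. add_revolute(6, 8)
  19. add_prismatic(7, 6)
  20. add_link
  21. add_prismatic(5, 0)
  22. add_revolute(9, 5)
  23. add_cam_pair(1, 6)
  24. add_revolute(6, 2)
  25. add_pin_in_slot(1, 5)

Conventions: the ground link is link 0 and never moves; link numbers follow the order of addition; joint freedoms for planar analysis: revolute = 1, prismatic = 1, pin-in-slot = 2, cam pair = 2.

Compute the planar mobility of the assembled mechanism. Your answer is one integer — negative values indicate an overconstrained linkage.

ground; <1,0,0>
#1 <2,0,0>
#2 <3,0,0>
#3 <4,0,0>
#4 <5,0,0>
R:3↔1 J1 <5,1,0>
#5 <6,1,0>
P:4↔1 J1 <6,2,0>
R:5↔2 J1 <6,3,0>
C:4↔2 J2 <6,3,1>
#6 <7,3,1>
R:6↔4 J1 <7,4,1>
#7 <8,4,1>
R:7↔3 J1 <8,5,1>
P:0↔1 J1 <8,6,1>
#8 <9,6,1>
P:8↔1 J1 <9,7,1>
R:2↔0 J1 <9,8,1>
R:6↔8 J1 <9,9,1>
P:7↔6 J1 <9,10,1>
#9 <10,10,1>
P:5↔0 J1 <10,11,1>
R:9↔5 J1 <10,12,1>
C:1↔6 J2 <10,12,2>
R:6↔2 J1 <10,13,2>
PS:1↔5 J2 <10,13,3>
3×9 − 2×13 − 1×3 = -2

M = -2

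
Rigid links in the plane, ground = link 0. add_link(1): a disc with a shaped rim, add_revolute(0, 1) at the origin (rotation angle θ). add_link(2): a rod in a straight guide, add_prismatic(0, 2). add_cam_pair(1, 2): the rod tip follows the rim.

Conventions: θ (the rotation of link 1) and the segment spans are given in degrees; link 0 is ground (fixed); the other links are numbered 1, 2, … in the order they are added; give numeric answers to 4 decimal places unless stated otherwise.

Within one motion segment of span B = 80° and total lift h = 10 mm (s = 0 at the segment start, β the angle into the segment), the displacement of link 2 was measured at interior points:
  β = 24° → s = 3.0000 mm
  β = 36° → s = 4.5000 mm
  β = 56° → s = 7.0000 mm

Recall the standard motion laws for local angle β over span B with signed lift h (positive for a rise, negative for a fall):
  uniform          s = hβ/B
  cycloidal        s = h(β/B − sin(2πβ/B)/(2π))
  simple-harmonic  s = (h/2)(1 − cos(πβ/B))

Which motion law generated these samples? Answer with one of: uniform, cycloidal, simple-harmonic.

candidates at β/B = r: uniform s = h·r (linear in β); cycloidal s = h·(r − sin(2πr)/(2π)); simple-harmonic s = (h/2)(1 − cos(πr))
β=24°: printed 3.0000 | uniform 3.0000, cycloidal 1.4863, simple-harmonic 2.0611
β=36°: printed 4.5000 | uniform 4.5000, cycloidal 4.0082, simple-harmonic 4.2178
β=56°: printed 7.0000 | uniform 7.0000, cycloidal 8.5137, simple-harmonic 7.9389
only one law matches every sample → uniform

uniform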